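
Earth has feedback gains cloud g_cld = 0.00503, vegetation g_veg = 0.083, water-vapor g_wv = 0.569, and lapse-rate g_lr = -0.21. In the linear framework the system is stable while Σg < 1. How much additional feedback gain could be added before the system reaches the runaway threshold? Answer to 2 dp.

0.55

Current total gain = 0.00503 + 0.083 + 0.569 − 0.21 = 0.44703.
Margin to runaway = 1 − 0.44703 = 0.55.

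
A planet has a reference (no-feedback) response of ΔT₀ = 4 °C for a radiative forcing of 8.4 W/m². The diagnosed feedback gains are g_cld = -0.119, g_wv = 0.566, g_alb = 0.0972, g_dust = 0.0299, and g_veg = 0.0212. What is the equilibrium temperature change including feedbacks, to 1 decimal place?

9.9 °C

Total gain g = -0.119 + 0.566 + 0.0972 + 0.0299 + 0.0212 = 0.5953.
Amplification A = 1/(1 − 0.5953) = 2.471.
ΔT = 4 × 2.471 = 9.9 °C.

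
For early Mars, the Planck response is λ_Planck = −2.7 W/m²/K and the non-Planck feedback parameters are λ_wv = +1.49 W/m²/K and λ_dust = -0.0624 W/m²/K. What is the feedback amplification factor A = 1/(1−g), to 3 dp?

2.122

Convert to gains: g_wv = 1.49/2.7 = 0.5519; g_dust = -0.0624/2.7 = -0.02311.
Total gain g = 0.52879.
A = 1/(1 − 0.52879) = 2.122.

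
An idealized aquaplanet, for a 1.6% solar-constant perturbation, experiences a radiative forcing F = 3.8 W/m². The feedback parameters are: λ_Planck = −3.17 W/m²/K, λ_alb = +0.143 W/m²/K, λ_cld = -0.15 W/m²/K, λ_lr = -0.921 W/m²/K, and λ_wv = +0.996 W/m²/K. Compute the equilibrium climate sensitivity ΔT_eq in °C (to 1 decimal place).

Net feedback parameter λ = (−3.17) + (+0.143) + (-0.15) + (-0.921) + (+0.996) = -3.102 W/m²/K.
ΔT = −F/λ = −3.8/(-3.102) = 1.2 °C.

1.2 °C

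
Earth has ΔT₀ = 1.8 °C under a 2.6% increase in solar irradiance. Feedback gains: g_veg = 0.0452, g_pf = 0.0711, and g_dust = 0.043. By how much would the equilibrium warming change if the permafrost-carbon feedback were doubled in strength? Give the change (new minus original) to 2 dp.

Original: g = 0.1593, ΔT = 1.8/(1−0.1593) = 2.1411 °C.
With doubled permafrost-carbon: g' = 0.2304, ΔT' = 1.8/(1−0.2304) = 2.3389 °C.
Change = 2.3389 − 2.1411 = 0.20 °C.

0.20 °C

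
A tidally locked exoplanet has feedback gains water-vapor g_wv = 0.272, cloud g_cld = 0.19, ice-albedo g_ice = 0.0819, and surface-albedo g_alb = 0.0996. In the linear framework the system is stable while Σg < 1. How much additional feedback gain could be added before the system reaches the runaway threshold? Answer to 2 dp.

0.36

Current total gain = 0.272 + 0.19 + 0.0819 + 0.0996 = 0.6435.
Margin to runaway = 1 − 0.6435 = 0.36.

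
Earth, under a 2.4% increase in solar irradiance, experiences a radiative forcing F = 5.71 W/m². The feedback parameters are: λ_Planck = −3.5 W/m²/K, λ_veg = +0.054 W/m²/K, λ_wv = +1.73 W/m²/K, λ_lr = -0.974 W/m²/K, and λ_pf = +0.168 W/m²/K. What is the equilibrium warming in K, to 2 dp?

2.26 K

Net feedback parameter λ = (−3.5) + (+0.054) + (+1.73) + (-0.974) + (+0.168) = -2.522 W/m²/K.
ΔT = −F/λ = −5.71/(-2.522) = 2.26 K.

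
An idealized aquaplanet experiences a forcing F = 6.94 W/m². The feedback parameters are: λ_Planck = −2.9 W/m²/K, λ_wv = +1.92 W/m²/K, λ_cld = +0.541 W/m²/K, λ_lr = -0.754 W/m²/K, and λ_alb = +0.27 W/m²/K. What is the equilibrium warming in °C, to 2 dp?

7.52 °C

Net feedback parameter λ = (−2.9) + (+1.92) + (+0.541) + (-0.754) + (+0.27) = -0.923 W/m²/K.
ΔT = −F/λ = −6.94/(-0.923) = 7.52 °C.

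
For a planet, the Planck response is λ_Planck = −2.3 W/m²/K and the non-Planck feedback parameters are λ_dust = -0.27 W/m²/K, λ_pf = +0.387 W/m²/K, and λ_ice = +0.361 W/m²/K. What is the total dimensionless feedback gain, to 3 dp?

0.208

Convert to gains: g_dust = -0.27/2.3 = -0.1174; g_pf = 0.387/2.3 = 0.1683; g_ice = 0.361/2.3 = 0.157.
Total gain g = 0.2079.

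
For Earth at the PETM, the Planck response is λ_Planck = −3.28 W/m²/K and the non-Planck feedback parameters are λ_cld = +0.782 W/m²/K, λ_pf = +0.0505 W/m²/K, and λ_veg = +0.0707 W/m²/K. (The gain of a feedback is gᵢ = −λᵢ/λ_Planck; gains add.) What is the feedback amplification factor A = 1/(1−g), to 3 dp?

1.380

Convert to gains: g_cld = 0.782/3.28 = 0.2384; g_pf = 0.0505/3.28 = 0.0154; g_veg = 0.0707/3.28 = 0.02155.
Total gain g = 0.27535.
A = 1/(1 − 0.27535) = 1.380.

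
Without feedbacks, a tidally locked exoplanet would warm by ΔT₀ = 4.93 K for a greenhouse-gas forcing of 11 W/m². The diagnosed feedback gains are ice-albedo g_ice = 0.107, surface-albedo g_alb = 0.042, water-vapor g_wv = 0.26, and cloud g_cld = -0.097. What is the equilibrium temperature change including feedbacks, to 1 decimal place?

Total gain g = 0.107 + 0.042 + 0.26 − 0.097 = 0.312.
Amplification A = 1/(1 − 0.312) = 1.453.
ΔT = 4.93 × 1.453 = 7.2 K.

7.2 K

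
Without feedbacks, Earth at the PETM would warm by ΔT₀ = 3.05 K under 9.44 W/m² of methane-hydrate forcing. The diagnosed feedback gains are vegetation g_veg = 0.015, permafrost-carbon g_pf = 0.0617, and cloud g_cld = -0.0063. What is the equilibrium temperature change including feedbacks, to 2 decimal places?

3.28 K

Total gain g = 0.015 + 0.0617 − 0.0063 = 0.0704.
Amplification A = 1/(1 − 0.0704) = 1.076.
ΔT = 3.05 × 1.076 = 3.28 K.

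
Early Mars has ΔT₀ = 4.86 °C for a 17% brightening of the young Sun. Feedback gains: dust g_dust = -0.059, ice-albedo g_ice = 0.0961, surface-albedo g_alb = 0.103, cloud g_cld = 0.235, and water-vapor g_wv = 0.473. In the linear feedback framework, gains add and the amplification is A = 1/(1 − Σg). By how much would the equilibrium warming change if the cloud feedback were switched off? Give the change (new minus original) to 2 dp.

Original: g = 0.8481, ΔT = 4.86/(1−0.8481) = 31.9947 °C.
Without cloud: g' = 0.6131, ΔT' = 4.86/(1−0.6131) = 12.5614 °C.
Change = 12.5614 − 31.9947 = -19.43 °C.

-19.43 °C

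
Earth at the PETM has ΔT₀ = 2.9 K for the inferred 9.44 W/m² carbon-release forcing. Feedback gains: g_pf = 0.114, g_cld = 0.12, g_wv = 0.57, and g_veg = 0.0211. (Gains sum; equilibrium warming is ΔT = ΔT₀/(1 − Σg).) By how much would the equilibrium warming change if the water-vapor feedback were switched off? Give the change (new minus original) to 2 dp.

Original: g = 0.8251, ΔT = 2.9/(1−0.8251) = 16.5809 K.
Without water-vapor: g' = 0.2551, ΔT' = 2.9/(1−0.2551) = 3.8931 K.
Change = 3.8931 − 16.5809 = -12.69 K.

-12.69 K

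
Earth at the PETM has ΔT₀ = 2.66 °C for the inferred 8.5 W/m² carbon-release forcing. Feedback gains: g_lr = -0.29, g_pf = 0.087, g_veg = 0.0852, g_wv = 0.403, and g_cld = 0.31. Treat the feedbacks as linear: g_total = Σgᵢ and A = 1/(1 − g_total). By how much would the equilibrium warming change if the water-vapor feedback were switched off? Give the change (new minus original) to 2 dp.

Original: g = 0.5952, ΔT = 2.66/(1−0.5952) = 6.5711 °C.
Without water-vapor: g' = 0.1922, ΔT' = 2.66/(1−0.1922) = 3.2929 °C.
Change = 3.2929 − 6.5711 = -3.28 °C.

-3.28 °C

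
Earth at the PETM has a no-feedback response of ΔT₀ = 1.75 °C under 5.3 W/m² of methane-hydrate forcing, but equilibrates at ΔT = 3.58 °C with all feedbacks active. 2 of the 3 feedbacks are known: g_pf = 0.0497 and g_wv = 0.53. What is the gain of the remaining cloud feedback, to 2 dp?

Amplification A = ΔT/ΔT₀ = 3.58/1.75 = 2.046.
Total gain g = 1 − 1/A = 1 − 1/2.046 = 0.5112.
Known gains sum to 0.0497 + 0.53 = 0.5797.
g_cld = 0.5112 − 0.5797 = -0.07.

-0.07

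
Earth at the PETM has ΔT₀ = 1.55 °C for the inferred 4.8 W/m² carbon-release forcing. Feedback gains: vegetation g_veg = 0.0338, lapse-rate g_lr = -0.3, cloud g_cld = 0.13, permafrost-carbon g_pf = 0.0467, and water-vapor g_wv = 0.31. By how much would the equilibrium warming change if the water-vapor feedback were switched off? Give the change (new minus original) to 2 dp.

-0.57 °C

Original: g = 0.2205, ΔT = 1.55/(1−0.2205) = 1.9885 °C.
Without water-vapor: g' = -0.0895, ΔT' = 1.55/(1+0.0895) = 1.4227 °C.
Change = 1.4227 − 1.9885 = -0.57 °C.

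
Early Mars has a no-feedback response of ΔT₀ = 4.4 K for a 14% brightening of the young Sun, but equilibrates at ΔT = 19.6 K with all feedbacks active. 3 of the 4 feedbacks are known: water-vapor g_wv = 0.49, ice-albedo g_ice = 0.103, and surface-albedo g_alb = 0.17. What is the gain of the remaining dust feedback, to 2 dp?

Amplification A = ΔT/ΔT₀ = 19.6/4.4 = 4.455.
Total gain g = 1 − 1/A = 1 − 1/4.455 = 0.7755.
Known gains sum to 0.49 + 0.103 + 0.17 = 0.763.
g_dust = 0.7755 − 0.763 = 0.01.

0.01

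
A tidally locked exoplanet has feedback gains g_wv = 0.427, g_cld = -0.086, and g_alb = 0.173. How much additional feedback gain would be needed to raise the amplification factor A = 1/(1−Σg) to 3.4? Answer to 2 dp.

0.19

Current total gain = 0.514.
Target gain for A = 3.4: g* = 1 − 1/3.4 = 0.7059.
Additional gain needed = 0.7059 − 0.514 = 0.19.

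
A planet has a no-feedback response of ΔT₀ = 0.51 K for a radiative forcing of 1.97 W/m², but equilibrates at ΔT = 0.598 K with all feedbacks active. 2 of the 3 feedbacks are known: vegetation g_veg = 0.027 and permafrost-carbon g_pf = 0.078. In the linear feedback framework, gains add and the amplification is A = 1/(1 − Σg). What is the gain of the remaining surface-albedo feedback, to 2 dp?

0.04

Amplification A = ΔT/ΔT₀ = 0.598/0.51 = 1.173.
Total gain g = 1 − 1/A = 1 − 1/1.173 = 0.1475.
Known gains sum to 0.027 + 0.078 = 0.105.
g_alb = 0.1475 − 0.105 = 0.04.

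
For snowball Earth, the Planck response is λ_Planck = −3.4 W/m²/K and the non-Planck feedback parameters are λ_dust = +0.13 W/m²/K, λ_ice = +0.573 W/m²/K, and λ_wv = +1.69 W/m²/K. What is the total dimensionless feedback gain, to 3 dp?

0.704

Convert to gains: g_dust = 0.13/3.4 = 0.03824; g_ice = 0.573/3.4 = 0.1685; g_wv = 1.69/3.4 = 0.4971.
Total gain g = 0.70384.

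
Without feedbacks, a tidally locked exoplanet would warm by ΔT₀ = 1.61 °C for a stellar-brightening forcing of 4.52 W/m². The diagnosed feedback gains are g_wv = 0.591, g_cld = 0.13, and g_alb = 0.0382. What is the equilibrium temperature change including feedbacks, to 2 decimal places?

6.69 °C

Total gain g = 0.591 + 0.13 + 0.0382 = 0.7592.
Amplification A = 1/(1 − 0.7592) = 4.153.
ΔT = 1.61 × 4.153 = 6.69 °C.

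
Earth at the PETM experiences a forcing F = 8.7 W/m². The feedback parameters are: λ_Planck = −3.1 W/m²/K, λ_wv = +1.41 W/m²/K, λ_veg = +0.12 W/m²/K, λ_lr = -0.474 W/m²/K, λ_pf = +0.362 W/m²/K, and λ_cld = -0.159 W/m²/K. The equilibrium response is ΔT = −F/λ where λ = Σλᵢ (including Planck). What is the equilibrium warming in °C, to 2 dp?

4.73 °C

Net feedback parameter λ = (−3.1) + (+1.41) + (+0.12) + (-0.474) + (+0.362) + (-0.159) = -1.841 W/m²/K.
ΔT = −F/λ = −8.7/(-1.841) = 4.73 °C.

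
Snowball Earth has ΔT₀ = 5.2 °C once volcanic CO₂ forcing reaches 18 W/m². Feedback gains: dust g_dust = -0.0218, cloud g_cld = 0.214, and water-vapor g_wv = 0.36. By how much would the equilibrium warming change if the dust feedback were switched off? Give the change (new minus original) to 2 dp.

0.59 °C

Original: g = 0.5522, ΔT = 5.2/(1−0.5522) = 11.6123 °C.
Without dust: g' = 0.574, ΔT' = 5.2/(1−0.574) = 12.2066 °C.
Change = 12.2066 − 11.6123 = 0.59 °C.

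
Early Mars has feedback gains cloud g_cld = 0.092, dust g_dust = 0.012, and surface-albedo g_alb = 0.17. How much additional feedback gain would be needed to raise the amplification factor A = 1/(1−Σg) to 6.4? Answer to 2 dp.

Current total gain = 0.274.
Target gain for A = 6.4: g* = 1 − 1/6.4 = 0.8438.
Additional gain needed = 0.8438 − 0.274 = 0.57.

0.57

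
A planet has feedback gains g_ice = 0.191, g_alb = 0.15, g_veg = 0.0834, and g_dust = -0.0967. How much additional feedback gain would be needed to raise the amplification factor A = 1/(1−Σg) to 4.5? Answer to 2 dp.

Current total gain = 0.3277.
Target gain for A = 4.5: g* = 1 − 1/4.5 = 0.7778.
Additional gain needed = 0.7778 − 0.3277 = 0.45.

0.45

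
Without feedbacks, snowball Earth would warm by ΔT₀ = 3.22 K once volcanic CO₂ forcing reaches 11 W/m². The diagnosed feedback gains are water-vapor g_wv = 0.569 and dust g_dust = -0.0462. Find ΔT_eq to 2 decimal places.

Total gain g = 0.569 − 0.0462 = 0.5228.
Amplification A = 1/(1 − 0.5228) = 2.096.
ΔT = 3.22 × 2.096 = 6.75 K.

6.75 K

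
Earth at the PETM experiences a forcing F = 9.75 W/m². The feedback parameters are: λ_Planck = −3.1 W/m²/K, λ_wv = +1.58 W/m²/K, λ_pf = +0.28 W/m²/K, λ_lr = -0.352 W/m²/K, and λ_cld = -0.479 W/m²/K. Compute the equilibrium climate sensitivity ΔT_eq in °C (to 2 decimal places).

4.71 °C

Net feedback parameter λ = (−3.1) + (+1.58) + (+0.28) + (-0.352) + (-0.479) = -2.071 W/m²/K.
ΔT = −F/λ = −9.75/(-2.071) = 4.71 °C.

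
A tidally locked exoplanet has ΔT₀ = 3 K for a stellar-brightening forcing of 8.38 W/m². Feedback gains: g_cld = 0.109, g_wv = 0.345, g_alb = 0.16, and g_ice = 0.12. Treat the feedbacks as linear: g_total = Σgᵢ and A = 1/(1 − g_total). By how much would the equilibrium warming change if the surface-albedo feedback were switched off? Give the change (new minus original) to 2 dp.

-4.24 K

Original: g = 0.734, ΔT = 3/(1−0.734) = 11.2782 K.
Without surface-albedo: g' = 0.574, ΔT' = 3/(1−0.574) = 7.0423 K.
Change = 7.0423 − 11.2782 = -4.24 K.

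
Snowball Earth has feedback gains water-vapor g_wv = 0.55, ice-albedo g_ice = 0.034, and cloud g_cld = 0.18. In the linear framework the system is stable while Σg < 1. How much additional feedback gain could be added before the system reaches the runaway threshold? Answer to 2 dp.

Current total gain = 0.55 + 0.034 + 0.18 = 0.764.
Margin to runaway = 1 − 0.764 = 0.24.

0.24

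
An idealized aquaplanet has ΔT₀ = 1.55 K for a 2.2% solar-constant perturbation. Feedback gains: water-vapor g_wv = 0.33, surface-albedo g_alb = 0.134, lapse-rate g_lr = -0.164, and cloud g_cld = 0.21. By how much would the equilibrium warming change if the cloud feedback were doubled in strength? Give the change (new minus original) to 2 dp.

2.37 K

Original: g = 0.51, ΔT = 1.55/(1−0.51) = 3.1633 K.
With doubled cloud: g' = 0.72, ΔT' = 1.55/(1−0.72) = 5.5357 K.
Change = 5.5357 − 3.1633 = 2.37 K.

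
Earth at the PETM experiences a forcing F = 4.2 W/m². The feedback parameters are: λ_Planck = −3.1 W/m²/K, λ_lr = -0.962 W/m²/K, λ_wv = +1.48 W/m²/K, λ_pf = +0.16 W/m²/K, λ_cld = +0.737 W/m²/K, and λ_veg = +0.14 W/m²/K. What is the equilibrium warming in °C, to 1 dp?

2.7 °C

Net feedback parameter λ = (−3.1) + (-0.962) + (+1.48) + (+0.16) + (+0.737) + (+0.14) = -1.545 W/m²/K.
ΔT = −F/λ = −4.2/(-1.545) = 2.7 °C.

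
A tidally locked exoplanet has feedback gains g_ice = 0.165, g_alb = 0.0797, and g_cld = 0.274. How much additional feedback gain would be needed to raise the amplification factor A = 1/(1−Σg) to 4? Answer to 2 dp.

Current total gain = 0.5187.
Target gain for A = 4: g* = 1 − 1/4 = 0.75.
Additional gain needed = 0.75 − 0.5187 = 0.23.

0.23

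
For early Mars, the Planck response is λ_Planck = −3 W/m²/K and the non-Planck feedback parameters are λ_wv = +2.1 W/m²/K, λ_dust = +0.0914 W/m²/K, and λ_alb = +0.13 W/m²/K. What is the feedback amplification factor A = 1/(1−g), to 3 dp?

Convert to gains: g_wv = 2.1/3 = 0.7; g_dust = 0.0914/3 = 0.03047; g_alb = 0.13/3 = 0.04333.
Total gain g = 0.7738.
A = 1/(1 − 0.7738) = 4.421.

4.421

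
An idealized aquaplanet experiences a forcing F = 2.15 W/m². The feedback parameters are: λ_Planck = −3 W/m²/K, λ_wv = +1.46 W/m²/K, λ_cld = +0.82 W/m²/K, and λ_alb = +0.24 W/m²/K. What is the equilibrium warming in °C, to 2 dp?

4.48 °C

Net feedback parameter λ = (−3) + (+1.46) + (+0.82) + (+0.24) = -0.48 W/m²/K.
ΔT = −F/λ = −2.15/(-0.48) = 4.48 °C.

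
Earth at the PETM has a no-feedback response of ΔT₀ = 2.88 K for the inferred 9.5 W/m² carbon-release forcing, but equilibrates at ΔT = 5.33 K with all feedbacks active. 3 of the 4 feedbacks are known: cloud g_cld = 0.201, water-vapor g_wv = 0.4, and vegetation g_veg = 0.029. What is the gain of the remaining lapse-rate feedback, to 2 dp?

Amplification A = ΔT/ΔT₀ = 5.33/2.88 = 1.851.
Total gain g = 1 − 1/A = 1 − 1/1.851 = 0.4598.
Known gains sum to 0.201 + 0.4 + 0.029 = 0.63.
g_lr = 0.4598 − 0.63 = -0.17.

-0.17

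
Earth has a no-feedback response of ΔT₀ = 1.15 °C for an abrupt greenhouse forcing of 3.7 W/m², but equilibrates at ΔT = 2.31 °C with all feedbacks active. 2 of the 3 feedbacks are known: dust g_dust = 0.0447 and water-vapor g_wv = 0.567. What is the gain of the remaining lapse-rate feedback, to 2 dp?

-0.11

Amplification A = ΔT/ΔT₀ = 2.31/1.15 = 2.009.
Total gain g = 1 − 1/A = 1 − 1/2.009 = 0.5022.
Known gains sum to 0.0447 + 0.567 = 0.6117.
g_lr = 0.5022 − 0.6117 = -0.11.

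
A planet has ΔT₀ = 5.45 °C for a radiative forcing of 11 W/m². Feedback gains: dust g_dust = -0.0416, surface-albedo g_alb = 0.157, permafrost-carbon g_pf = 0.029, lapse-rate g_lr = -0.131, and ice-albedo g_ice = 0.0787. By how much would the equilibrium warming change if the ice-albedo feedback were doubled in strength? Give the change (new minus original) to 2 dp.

Original: g = 0.0921, ΔT = 5.45/(1−0.0921) = 6.0029 °C.
With doubled ice-albedo: g' = 0.1708, ΔT' = 5.45/(1−0.1708) = 6.5726 °C.
Change = 6.5726 − 6.0029 = 0.57 °C.

0.57 °C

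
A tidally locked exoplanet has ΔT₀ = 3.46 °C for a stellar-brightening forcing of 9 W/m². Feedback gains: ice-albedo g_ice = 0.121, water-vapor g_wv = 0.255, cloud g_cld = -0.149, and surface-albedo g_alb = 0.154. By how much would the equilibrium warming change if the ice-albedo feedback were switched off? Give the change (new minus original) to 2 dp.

-0.91 °C

Original: g = 0.381, ΔT = 3.46/(1−0.381) = 5.5897 °C.
Without ice-albedo: g' = 0.26, ΔT' = 3.46/(1−0.26) = 4.6757 °C.
Change = 4.6757 − 5.5897 = -0.91 °C.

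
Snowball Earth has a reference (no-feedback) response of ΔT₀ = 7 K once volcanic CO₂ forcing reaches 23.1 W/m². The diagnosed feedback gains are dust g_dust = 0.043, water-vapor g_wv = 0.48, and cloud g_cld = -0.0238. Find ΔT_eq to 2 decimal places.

13.98 K

Total gain g = 0.043 + 0.48 − 0.0238 = 0.4992.
Amplification A = 1/(1 − 0.4992) = 1.997.
ΔT = 7 × 1.997 = 13.98 K.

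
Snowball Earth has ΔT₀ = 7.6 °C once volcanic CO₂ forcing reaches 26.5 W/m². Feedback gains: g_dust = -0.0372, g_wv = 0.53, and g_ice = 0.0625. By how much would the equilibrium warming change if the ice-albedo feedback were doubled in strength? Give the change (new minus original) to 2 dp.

2.79 °C

Original: g = 0.5553, ΔT = 7.6/(1−0.5553) = 17.0902 °C.
With doubled ice-albedo: g' = 0.6178, ΔT' = 7.6/(1−0.6178) = 19.8849 °C.
Change = 19.8849 − 17.0902 = 2.79 °C.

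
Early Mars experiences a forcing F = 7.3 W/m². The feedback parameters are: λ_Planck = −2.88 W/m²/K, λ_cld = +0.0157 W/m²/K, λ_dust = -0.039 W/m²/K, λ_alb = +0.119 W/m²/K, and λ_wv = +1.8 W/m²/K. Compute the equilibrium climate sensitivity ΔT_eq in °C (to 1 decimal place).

7.4 °C

Net feedback parameter λ = (−2.88) + (+0.0157) + (-0.039) + (+0.119) + (+1.8) = -0.9843 W/m²/K.
ΔT = −F/λ = −7.3/(-0.9843) = 7.4 °C.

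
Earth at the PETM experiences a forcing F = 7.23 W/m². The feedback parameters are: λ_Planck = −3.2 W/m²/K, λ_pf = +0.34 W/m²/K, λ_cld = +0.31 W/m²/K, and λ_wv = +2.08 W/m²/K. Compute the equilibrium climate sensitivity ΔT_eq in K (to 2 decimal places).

Net feedback parameter λ = (−3.2) + (+0.34) + (+0.31) + (+2.08) = -0.47 W/m²/K.
ΔT = −F/λ = −7.23/(-0.47) = 15.38 K.

15.38 K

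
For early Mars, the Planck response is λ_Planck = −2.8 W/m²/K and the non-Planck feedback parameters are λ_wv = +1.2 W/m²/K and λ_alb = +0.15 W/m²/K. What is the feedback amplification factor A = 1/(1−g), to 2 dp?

Convert to gains: g_wv = 1.2/2.8 = 0.4286; g_alb = 0.15/2.8 = 0.05357.
Total gain g = 0.48217.
A = 1/(1 − 0.48217) = 1.93.

1.93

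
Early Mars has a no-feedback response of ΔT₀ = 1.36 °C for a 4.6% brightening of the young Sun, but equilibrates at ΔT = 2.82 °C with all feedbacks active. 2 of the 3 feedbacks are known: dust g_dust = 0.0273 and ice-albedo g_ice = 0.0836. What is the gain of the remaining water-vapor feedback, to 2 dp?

Amplification A = ΔT/ΔT₀ = 2.82/1.36 = 2.074.
Total gain g = 1 − 1/A = 1 − 1/2.074 = 0.5178.
Known gains sum to 0.0273 + 0.0836 = 0.1109.
g_wv = 0.5178 − 0.1109 = 0.41.

0.41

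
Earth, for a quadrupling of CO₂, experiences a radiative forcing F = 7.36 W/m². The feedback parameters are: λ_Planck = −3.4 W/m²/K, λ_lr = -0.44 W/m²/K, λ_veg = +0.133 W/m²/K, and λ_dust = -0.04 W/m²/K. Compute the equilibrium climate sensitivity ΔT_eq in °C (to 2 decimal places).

Net feedback parameter λ = (−3.4) + (-0.44) + (+0.133) + (-0.04) = -3.747 W/m²/K.
ΔT = −F/λ = −7.36/(-3.747) = 1.96 °C.

1.96 °C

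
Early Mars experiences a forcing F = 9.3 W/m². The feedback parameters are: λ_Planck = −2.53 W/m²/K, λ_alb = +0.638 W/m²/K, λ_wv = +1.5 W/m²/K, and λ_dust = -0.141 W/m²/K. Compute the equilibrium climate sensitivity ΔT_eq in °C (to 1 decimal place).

17.4 °C

Net feedback parameter λ = (−2.53) + (+0.638) + (+1.5) + (-0.141) = -0.533 W/m²/K.
ΔT = −F/λ = −9.3/(-0.533) = 17.4 °C.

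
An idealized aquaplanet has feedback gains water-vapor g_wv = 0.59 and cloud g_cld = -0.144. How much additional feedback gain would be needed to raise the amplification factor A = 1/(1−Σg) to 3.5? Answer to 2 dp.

Current total gain = 0.446.
Target gain for A = 3.5: g* = 1 − 1/3.5 = 0.7143.
Additional gain needed = 0.7143 − 0.446 = 0.27.

0.27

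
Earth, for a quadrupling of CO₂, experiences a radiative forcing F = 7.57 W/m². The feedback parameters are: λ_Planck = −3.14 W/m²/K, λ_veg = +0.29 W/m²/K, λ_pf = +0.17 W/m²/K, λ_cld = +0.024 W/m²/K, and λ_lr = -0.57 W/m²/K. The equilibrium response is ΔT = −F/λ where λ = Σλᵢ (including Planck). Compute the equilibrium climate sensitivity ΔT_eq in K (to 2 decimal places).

2.35 K

Net feedback parameter λ = (−3.14) + (+0.29) + (+0.17) + (+0.024) + (-0.57) = -3.226 W/m²/K.
ΔT = −F/λ = −7.57/(-3.226) = 2.35 K.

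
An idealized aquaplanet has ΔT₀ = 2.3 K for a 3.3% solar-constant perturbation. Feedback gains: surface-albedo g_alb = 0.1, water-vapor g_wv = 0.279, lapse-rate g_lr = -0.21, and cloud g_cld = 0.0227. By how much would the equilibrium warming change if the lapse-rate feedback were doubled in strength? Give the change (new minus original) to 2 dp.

-0.59 K

Original: g = 0.1917, ΔT = 2.3/(1−0.1917) = 2.8455 K.
With doubled lapse-rate: g' = -0.0183, ΔT' = 2.3/(1+0.0183) = 2.2587 K.
Change = 2.2587 − 2.8455 = -0.59 K.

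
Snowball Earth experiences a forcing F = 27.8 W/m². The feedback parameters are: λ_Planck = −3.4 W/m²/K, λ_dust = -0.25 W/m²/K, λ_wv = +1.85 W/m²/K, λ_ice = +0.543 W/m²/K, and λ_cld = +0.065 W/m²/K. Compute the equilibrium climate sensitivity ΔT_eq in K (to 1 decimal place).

23.3 K

Net feedback parameter λ = (−3.4) + (-0.25) + (+1.85) + (+0.543) + (+0.065) = -1.192 W/m²/K.
ΔT = −F/λ = −27.8/(-1.192) = 23.3 K.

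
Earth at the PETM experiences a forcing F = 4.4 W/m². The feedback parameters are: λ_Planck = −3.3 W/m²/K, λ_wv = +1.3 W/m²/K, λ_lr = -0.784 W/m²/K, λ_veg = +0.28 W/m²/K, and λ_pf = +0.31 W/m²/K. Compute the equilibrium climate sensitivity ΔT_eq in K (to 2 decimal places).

Net feedback parameter λ = (−3.3) + (+1.3) + (-0.784) + (+0.28) + (+0.31) = -2.194 W/m²/K.
ΔT = −F/λ = −4.4/(-2.194) = 2.01 K.

2.01 K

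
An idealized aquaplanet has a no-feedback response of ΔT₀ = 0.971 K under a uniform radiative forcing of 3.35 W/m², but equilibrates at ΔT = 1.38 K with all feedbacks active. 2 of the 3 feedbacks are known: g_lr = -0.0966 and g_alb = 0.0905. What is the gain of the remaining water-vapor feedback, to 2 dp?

0.30

Amplification A = ΔT/ΔT₀ = 1.38/0.971 = 1.421.
Total gain g = 1 − 1/A = 1 − 1/1.421 = 0.2963.
Known gains sum to -0.0966 + 0.0905 = -0.0061.
g_wv = 0.2963 + 0.0061 = 0.30.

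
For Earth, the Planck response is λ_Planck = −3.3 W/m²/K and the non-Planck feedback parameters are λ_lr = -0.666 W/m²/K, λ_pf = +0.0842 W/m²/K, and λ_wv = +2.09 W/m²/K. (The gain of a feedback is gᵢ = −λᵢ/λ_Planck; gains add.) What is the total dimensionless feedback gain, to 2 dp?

0.46

Convert to gains: g_lr = -0.666/3.3 = -0.2018; g_pf = 0.0842/3.3 = 0.02552; g_wv = 2.09/3.3 = 0.6333.
Total gain g = 0.45702.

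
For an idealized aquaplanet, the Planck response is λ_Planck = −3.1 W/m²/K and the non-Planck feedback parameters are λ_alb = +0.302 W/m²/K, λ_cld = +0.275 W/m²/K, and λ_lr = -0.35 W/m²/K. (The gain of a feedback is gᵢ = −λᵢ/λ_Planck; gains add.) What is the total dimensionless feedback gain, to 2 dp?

0.07

Convert to gains: g_alb = 0.302/3.1 = 0.09742; g_cld = 0.275/3.1 = 0.08871; g_lr = -0.35/3.1 = -0.1129.
Total gain g = 0.07323.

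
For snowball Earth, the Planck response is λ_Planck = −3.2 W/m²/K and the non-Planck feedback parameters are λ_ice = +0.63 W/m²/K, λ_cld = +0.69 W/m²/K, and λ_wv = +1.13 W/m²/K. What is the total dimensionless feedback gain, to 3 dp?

Convert to gains: g_ice = 0.63/3.2 = 0.1969; g_cld = 0.69/3.2 = 0.2156; g_wv = 1.13/3.2 = 0.3531.
Total gain g = 0.7656.

0.766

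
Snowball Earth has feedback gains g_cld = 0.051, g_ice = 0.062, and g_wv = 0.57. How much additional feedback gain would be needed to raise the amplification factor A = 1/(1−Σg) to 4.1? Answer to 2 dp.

0.07

Current total gain = 0.683.
Target gain for A = 4.1: g* = 1 − 1/4.1 = 0.7561.
Additional gain needed = 0.7561 − 0.683 = 0.07.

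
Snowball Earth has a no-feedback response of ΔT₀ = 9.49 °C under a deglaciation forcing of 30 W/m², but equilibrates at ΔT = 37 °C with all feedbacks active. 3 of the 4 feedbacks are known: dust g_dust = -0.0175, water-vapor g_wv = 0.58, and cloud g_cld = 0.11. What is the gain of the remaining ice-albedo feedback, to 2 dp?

Amplification A = ΔT/ΔT₀ = 37/9.49 = 3.899.
Total gain g = 1 − 1/A = 1 − 1/3.899 = 0.7435.
Known gains sum to -0.0175 + 0.58 + 0.11 = 0.6725.
g_ice = 0.7435 − 0.6725 = 0.07.

0.07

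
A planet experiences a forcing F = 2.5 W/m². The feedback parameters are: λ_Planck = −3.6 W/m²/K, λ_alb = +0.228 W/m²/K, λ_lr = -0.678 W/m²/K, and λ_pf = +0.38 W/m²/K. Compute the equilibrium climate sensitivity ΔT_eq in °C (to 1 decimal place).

Net feedback parameter λ = (−3.6) + (+0.228) + (-0.678) + (+0.38) = -3.67 W/m²/K.
ΔT = −F/λ = −2.5/(-3.67) = 0.7 °C.

0.7 °C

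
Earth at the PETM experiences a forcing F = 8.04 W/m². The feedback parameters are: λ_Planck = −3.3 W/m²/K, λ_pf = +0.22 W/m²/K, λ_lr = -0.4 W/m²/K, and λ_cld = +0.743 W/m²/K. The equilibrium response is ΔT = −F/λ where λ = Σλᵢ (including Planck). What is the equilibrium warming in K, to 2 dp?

Net feedback parameter λ = (−3.3) + (+0.22) + (-0.4) + (+0.743) = -2.737 W/m²/K.
ΔT = −F/λ = −8.04/(-2.737) = 2.94 K.

2.94 K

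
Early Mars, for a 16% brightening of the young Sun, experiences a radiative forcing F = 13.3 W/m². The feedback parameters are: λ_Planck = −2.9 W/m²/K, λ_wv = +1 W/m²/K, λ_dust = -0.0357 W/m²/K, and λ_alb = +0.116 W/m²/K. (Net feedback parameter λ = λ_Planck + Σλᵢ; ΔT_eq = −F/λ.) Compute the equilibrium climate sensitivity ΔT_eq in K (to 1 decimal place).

7.3 K

Net feedback parameter λ = (−2.9) + (+1) + (-0.0357) + (+0.116) = -1.8197 W/m²/K.
ΔT = −F/λ = −13.3/(-1.8197) = 7.3 K.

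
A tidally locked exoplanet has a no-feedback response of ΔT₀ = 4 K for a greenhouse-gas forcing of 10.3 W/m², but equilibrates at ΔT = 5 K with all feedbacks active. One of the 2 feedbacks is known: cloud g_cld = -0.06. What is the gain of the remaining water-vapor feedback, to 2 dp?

0.26

Amplification A = ΔT/ΔT₀ = 5/4 = 1.25.
Total gain g = 1 − 1/A = 1 − 1/1.25 = 0.2.
The known gain is -0.06.
g_wv = 0.2 + 0.06 = 0.26.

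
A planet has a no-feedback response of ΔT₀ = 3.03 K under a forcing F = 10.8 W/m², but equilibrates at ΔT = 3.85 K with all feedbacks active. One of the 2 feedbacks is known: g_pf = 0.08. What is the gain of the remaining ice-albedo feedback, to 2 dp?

Amplification A = ΔT/ΔT₀ = 3.85/3.03 = 1.271.
Total gain g = 1 − 1/A = 1 − 1/1.271 = 0.2132.
The known gain is 0.08.
g_ice = 0.2132 − 0.08 = 0.13.

0.13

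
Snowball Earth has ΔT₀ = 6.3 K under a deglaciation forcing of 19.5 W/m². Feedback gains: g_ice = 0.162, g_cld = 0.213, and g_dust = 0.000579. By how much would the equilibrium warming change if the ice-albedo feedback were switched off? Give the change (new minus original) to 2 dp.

-2.08 K

Original: g = 0.375579, ΔT = 6.3/(1−0.375579) = 10.0893 K.
Without ice-albedo: g' = 0.213579, ΔT' = 6.3/(1−0.213579) = 8.0110 K.
Change = 8.0110 − 10.0893 = -2.08 K.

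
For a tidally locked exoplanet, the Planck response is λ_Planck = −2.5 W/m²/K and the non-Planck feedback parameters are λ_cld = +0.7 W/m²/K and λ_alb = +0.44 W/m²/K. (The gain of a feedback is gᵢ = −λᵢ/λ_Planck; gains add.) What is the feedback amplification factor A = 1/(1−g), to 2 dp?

1.84

Convert to gains: g_cld = 0.7/2.5 = 0.28; g_alb = 0.44/2.5 = 0.176.
Total gain g = 0.456.
A = 1/(1 − 0.456) = 1.84.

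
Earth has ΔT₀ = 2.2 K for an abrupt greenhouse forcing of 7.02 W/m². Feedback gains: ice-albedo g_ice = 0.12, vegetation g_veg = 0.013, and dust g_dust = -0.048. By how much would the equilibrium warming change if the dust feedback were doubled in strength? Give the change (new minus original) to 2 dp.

Original: g = 0.085, ΔT = 2.2/(1−0.085) = 2.4044 K.
With doubled dust: g' = 0.037, ΔT' = 2.2/(1−0.037) = 2.2845 K.
Change = 2.2845 − 2.4044 = -0.12 K.

-0.12 K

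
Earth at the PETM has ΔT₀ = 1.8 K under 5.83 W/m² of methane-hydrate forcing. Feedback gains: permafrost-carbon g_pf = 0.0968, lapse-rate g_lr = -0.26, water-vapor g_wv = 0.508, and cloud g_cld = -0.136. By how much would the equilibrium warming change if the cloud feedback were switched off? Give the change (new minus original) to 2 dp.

0.47 K

Original: g = 0.2088, ΔT = 1.8/(1−0.2088) = 2.2750 K.
Without cloud: g' = 0.3448, ΔT' = 1.8/(1−0.3448) = 2.7473 K.
Change = 2.7473 − 2.2750 = 0.47 K.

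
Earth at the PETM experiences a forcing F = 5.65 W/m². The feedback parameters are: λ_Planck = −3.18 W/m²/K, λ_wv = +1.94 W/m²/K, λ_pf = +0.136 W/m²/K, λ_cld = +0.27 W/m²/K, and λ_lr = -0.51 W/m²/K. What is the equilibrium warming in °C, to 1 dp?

4.2 °C

Net feedback parameter λ = (−3.18) + (+1.94) + (+0.136) + (+0.27) + (-0.51) = -1.344 W/m²/K.
ΔT = −F/λ = −5.65/(-1.344) = 4.2 °C.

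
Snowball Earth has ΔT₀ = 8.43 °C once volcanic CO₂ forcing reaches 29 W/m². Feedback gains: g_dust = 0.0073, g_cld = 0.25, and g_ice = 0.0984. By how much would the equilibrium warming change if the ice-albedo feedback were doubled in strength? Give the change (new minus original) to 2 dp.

Original: g = 0.3557, ΔT = 8.43/(1−0.3557) = 13.0840 °C.
With doubled ice-albedo: g' = 0.4541, ΔT' = 8.43/(1−0.4541) = 15.4424 °C.
Change = 15.4424 − 13.0840 = 2.36 °C.

2.36 °C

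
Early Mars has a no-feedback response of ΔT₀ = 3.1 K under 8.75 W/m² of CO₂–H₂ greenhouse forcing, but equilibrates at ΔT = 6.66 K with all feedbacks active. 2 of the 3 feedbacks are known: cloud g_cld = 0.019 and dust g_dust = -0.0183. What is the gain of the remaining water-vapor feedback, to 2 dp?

Amplification A = ΔT/ΔT₀ = 6.66/3.1 = 2.148.
Total gain g = 1 − 1/A = 1 − 1/2.148 = 0.5345.
Known gains sum to 0.019 − 0.0183 = 0.0007.
g_wv = 0.5345 − 0.0007 = 0.53.

0.53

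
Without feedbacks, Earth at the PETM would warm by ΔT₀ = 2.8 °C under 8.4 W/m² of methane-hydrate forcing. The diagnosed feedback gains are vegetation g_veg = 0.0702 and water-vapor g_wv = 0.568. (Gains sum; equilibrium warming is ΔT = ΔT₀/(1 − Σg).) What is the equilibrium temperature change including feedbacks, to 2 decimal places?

7.74 °C

Total gain g = 0.0702 + 0.568 = 0.6382.
Amplification A = 1/(1 − 0.6382) = 2.764.
ΔT = 2.8 × 2.764 = 7.74 °C.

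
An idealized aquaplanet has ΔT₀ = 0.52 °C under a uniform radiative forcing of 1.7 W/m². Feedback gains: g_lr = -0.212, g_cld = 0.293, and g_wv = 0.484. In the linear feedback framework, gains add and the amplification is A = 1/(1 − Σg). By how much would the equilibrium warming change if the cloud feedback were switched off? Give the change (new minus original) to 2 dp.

-0.48 °C

Original: g = 0.565, ΔT = 0.52/(1−0.565) = 1.1954 °C.
Without cloud: g' = 0.272, ΔT' = 0.52/(1−0.272) = 0.7143 °C.
Change = 0.7143 − 1.1954 = -0.48 °C.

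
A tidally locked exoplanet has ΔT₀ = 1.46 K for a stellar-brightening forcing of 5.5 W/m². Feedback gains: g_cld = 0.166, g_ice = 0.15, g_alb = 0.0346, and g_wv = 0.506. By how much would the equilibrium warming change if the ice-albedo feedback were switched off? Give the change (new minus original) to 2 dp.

Original: g = 0.8566, ΔT = 1.46/(1−0.8566) = 10.1813 K.
Without ice-albedo: g' = 0.7066, ΔT' = 1.46/(1−0.7066) = 4.9761 K.
Change = 4.9761 − 10.1813 = -5.21 K.

-5.21 K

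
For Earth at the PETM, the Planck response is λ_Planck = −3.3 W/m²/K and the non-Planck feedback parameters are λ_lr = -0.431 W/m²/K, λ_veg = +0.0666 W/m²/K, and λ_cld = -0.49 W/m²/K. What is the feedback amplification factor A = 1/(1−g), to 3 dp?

0.794

Convert to gains: g_lr = -0.431/3.3 = -0.1306; g_veg = 0.0666/3.3 = 0.02018; g_cld = -0.49/3.3 = -0.1485.
Total gain g = -0.25892.
A = 1/(1 + 0.25892) = 0.794.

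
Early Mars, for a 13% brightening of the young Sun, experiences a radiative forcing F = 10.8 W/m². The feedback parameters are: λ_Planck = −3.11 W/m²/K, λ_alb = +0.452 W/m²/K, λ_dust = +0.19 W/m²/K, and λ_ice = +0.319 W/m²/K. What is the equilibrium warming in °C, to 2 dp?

5.03 °C

Net feedback parameter λ = (−3.11) + (+0.452) + (+0.19) + (+0.319) = -2.149 W/m²/K.
ΔT = −F/λ = −10.8/(-2.149) = 5.03 °C.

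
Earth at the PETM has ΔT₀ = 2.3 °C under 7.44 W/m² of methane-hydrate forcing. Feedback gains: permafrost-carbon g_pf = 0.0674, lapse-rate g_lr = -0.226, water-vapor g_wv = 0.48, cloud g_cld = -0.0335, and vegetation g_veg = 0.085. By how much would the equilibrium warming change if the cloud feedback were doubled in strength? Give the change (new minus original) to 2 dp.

Original: g = 0.3729, ΔT = 2.3/(1−0.3729) = 3.6677 °C.
With doubled cloud: g' = 0.3394, ΔT' = 2.3/(1−0.3394) = 3.4817 °C.
Change = 3.4817 − 3.6677 = -0.19 °C.

-0.19 °C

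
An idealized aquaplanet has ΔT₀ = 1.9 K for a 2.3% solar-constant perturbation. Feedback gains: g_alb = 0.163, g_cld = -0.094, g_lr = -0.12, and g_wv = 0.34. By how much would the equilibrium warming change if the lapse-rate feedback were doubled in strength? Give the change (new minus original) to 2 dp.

-0.39 K

Original: g = 0.289, ΔT = 1.9/(1−0.289) = 2.6723 K.
With doubled lapse-rate: g' = 0.169, ΔT' = 1.9/(1−0.169) = 2.2864 K.
Change = 2.2864 − 2.6723 = -0.39 K.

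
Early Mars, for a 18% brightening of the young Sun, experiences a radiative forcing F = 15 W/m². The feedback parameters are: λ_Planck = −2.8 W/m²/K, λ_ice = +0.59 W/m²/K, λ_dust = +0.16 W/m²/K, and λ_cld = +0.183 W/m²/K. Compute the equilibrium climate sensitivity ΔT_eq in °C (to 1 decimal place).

8.0 °C

Net feedback parameter λ = (−2.8) + (+0.59) + (+0.16) + (+0.183) = -1.867 W/m²/K.
ΔT = −F/λ = −15/(-1.867) = 8.0 °C.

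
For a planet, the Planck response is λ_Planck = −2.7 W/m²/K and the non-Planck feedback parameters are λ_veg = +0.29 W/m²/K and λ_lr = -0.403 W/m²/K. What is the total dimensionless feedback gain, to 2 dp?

-0.04

Convert to gains: g_veg = 0.29/2.7 = 0.1074; g_lr = -0.403/2.7 = -0.1493.
Total gain g = -0.0419.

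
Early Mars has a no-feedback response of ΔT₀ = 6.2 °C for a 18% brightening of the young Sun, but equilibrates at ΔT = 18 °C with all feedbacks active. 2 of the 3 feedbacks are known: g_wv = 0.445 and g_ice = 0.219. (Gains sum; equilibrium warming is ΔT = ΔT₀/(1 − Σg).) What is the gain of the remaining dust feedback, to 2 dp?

-0.01

Amplification A = ΔT/ΔT₀ = 18/6.2 = 2.903.
Total gain g = 1 − 1/A = 1 − 1/2.903 = 0.6555.
Known gains sum to 0.445 + 0.219 = 0.664.
g_dust = 0.6555 − 0.664 = -0.01.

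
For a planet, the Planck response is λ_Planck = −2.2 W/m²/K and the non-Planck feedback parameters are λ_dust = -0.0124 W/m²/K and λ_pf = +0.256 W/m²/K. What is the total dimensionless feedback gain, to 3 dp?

Convert to gains: g_dust = -0.0124/2.2 = -0.005636; g_pf = 0.256/2.2 = 0.1164.
Total gain g = 0.110764.

0.111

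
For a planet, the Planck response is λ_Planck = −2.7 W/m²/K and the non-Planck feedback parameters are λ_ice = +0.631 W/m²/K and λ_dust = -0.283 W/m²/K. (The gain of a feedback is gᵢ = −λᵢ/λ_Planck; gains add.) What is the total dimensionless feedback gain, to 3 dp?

0.129

Convert to gains: g_ice = 0.631/2.7 = 0.2337; g_dust = -0.283/2.7 = -0.1048.
Total gain g = 0.1289.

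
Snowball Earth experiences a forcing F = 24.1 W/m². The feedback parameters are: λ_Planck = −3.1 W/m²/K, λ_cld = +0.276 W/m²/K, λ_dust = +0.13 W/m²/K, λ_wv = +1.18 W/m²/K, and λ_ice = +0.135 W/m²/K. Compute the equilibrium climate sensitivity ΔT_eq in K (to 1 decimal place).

Net feedback parameter λ = (−3.1) + (+0.276) + (+0.13) + (+1.18) + (+0.135) = -1.379 W/m²/K.
ΔT = −F/λ = −24.1/(-1.379) = 17.5 K.

17.5 K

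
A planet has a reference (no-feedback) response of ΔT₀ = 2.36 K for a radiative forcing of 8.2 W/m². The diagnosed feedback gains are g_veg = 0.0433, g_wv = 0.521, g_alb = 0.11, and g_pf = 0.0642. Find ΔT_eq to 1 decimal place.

Total gain g = 0.0433 + 0.521 + 0.11 + 0.0642 = 0.7385.
Amplification A = 1/(1 − 0.7385) = 3.824.
ΔT = 2.36 × 3.824 = 9.0 K.

9.0 K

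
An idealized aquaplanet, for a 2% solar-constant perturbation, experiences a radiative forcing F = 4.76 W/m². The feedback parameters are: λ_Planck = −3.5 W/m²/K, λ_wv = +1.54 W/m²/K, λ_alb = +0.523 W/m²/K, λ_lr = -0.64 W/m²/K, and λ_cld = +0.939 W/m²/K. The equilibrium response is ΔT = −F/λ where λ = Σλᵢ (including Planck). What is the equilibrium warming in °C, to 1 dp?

4.2 °C

Net feedback parameter λ = (−3.5) + (+1.54) + (+0.523) + (-0.64) + (+0.939) = -1.138 W/m²/K.
ΔT = −F/λ = −4.76/(-1.138) = 4.2 °C.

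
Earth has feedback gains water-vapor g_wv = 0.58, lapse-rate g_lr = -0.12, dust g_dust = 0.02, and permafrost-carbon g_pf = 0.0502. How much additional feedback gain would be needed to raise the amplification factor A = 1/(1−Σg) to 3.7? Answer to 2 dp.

Current total gain = 0.5302.
Target gain for A = 3.7: g* = 1 − 1/3.7 = 0.7297.
Additional gain needed = 0.7297 − 0.5302 = 0.20.

0.20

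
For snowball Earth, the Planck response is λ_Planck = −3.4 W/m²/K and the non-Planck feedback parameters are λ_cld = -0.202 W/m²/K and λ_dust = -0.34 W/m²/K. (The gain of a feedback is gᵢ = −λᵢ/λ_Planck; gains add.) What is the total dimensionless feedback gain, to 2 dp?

Convert to gains: g_cld = -0.202/3.4 = -0.05941; g_dust = -0.34/3.4 = -0.1.
Total gain g = -0.15941.

-0.16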